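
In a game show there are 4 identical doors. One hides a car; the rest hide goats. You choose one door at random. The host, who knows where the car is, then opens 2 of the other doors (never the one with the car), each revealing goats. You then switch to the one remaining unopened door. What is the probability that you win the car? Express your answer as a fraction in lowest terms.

Your original door holds the car with probability 1/4, so the other 3 collectively hold it with probability 3/4.
The host can always find 2 empty doors to open, so the reveals don't change that 3/4; it is now spread over the 1 remaining unopened door.
P(win by switching) = (3/4) · (1/1) = 3/4.

3/4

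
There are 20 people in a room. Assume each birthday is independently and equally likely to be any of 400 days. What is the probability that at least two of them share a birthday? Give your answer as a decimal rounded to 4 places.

It's easier to compute the probability that all 20 are distinct.
P(all distinct) = 400/400 · 399/400 · ··· · 381/400 ≈ 0.6170.
So the probability of at least one match is 1 − 0.6170 = 0.3830.

0.3830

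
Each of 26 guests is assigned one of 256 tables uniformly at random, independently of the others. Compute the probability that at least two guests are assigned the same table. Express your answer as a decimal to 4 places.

0.7312

It's easier to compute the probability that all 26 are distinct.
P(all distinct) = 256/256 · 255/256 · ··· · 231/256 ≈ 0.2688.
So the probability of at least one match is 1 − 0.2688 = 0.7312.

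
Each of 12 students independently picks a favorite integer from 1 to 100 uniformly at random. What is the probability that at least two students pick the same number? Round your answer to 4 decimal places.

0.4968

It's easier to compute the probability that all 12 are distinct.
P(all distinct) = 100/100 · 99/100 · ··· · 89/100 ≈ 0.5032.
So the probability of at least one match is 1 − 0.5032 = 0.4968.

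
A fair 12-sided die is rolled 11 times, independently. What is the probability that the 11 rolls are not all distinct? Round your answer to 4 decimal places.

0.9994

P(all 11 different) = 12/12 · 11/12 · ··· · 2/12 ≈ 0.0006.
P(at least two equal) = 1 − 0.0006 = 0.9994.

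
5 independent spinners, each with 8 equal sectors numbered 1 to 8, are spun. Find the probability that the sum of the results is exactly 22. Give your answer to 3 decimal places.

0.075

There are 8^5 = 32768 equally likely outcomes.
The number of ordered 5-tuples from {1,…,8} summing to 22 is 2460.
P(sum = 22) = 2460/32768 = 615/8192 ≈ 0.075.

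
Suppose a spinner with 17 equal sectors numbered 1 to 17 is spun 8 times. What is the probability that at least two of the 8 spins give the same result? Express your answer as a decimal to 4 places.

P(all 8 different) = 17/17 · 16/17 · ··· · 10/17 ≈ 0.1405.
P(at least two equal) = 1 − 0.1405 = 0.8595.

0.8595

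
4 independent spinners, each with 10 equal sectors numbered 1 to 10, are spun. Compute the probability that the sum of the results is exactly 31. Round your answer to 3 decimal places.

0.022

There are 10^4 = 10000 equally likely outcomes.
The number of ordered 4-tuples from {1,…,10} summing to 31 is 220.
P(sum = 31) = 220/10000 = 11/500 ≈ 0.022.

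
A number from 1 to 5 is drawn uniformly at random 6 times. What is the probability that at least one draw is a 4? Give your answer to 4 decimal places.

P(no draw is a 4) = (4/5)^6 ≈ 0.2621.
P(at least one) = 1 − 0.2621 = 0.7379.

0.7379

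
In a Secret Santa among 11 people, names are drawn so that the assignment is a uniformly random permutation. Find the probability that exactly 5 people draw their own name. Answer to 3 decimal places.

0.003

Choose which 5 of the 11 are fixed: C(11,5) = 462 ways.
The remaining 6 must have no fixed point: D(6) = 265.
P = 462·265/39916800 = 53/17280 ≈ 0.003.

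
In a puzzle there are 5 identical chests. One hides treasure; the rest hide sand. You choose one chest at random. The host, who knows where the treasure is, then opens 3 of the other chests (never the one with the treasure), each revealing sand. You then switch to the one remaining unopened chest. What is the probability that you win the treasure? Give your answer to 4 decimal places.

Your original chest holds the treasure with probability 1/5, so the other 4 collectively hold it with probability 4/5.
The host can always find 3 empty chests to open, so the reveals don't change that 4/5; it is now spread over the 1 remaining unopened chest.
P(win by switching) = (4/5) · (1/1) = 4/5 ≈ 0.8000.

0.8000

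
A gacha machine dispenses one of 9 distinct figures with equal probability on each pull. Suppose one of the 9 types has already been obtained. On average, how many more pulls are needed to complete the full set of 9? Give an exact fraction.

6849/280

Starting from 1 distinct type, each trial gives a new one with probability (9−i)/9 when i types are held, so the wait for the next new type is 9/(9−i).
E = 9/8 + 9/7 + 9/6 + 9/5 + 9/4 + 9/3 + 9/2 + 9/1 = 6849/280.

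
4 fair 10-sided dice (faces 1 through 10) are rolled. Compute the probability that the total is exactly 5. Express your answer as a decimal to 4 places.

There are 10^4 = 10000 equally likely outcomes.
The number of ordered 4-tuples from {1,…,10} summing to 5 is 4.
P(sum = 5) = 4/10000 = 1/2500 ≈ 0.0004.

0.0004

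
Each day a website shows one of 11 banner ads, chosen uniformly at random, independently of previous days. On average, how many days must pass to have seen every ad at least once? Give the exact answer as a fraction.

After i distinct types are collected, each trial gives a new one with probability (11−i)/11, so the expected wait for the next new type is 11/(11−i).
E = 11/11 + 11/10 + 11/9 + 11/8 + 11/7 + 11/6 + 11/5 + 11/4 + 11/3 + 11/2 + 11/1 = 83711/2520.

83711/2520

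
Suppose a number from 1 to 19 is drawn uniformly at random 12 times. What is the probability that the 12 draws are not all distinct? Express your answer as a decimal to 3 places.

0.989

P(all 12 different) = 19/19 · 18/19 · ··· · 8/19 ≈ 0.011.
P(at least two equal) = 1 − 0.011 = 0.989.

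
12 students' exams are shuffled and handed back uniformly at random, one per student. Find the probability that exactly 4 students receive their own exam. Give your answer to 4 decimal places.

0.0153

Choose which 4 of the 12 are fixed: C(12,4) = 495 ways.
The remaining 8 must have no fixed point: D(8) = 14833.
P = 495·14833/479001600 = 2119/138240 ≈ 0.0153.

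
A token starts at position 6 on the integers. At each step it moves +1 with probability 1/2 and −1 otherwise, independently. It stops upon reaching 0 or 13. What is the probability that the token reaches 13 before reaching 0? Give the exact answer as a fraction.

6/13

With a fair step, P(i) = ½P(i−1) + ½P(i+1) with P(0)=0, P(13)=1 has the linear solution P(i) = i/13.
P(6) = 6/13.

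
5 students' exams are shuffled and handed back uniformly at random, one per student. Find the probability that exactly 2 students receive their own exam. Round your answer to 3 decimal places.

Choose which 2 of the 5 are fixed: C(5,2) = 10 ways.
The remaining 3 must have no fixed point: D(3) = 2.
P = 10·2/120 = 1/6 ≈ 0.167.

0.167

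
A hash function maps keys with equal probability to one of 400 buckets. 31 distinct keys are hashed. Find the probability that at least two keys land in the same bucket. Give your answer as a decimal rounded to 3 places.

It's easier to compute the probability that all 31 are distinct.
P(all distinct) = 400/400 · 399/400 · ··· · 370/400 ≈ 0.303.
So the probability of at least one match is 1 − 0.303 = 0.697.

0.697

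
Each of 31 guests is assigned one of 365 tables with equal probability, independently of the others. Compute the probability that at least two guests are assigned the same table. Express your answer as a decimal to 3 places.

0.730

It's easier to compute the probability that all 31 are distinct.
P(all distinct) = 365/365 · 364/365 · ··· · 335/365 ≈ 0.270.
So the probability of at least one match is 1 − 0.270 = 0.730.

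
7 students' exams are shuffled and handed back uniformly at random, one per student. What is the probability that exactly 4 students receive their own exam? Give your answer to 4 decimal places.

0.0139

Choose which 4 of the 7 are fixed: C(7,4) = 35 ways.
The remaining 3 must have no fixed point: D(3) = 2.
P = 35·2/5040 = 1/72 ≈ 0.0139.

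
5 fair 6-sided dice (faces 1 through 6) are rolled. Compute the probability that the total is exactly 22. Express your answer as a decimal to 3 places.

0.054

There are 6^5 = 7776 equally likely outcomes.
The number of ordered 5-tuples from {1,…,6} summing to 22 is 420.
P(sum = 22) = 420/7776 = 35/648 ≈ 0.054.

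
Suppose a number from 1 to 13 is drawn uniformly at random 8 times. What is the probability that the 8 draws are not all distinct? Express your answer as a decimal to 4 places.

P(all 8 different) = 13/13 · 12/13 · ··· · 6/13 ≈ 0.0636.
P(at least two equal) = 1 − 0.0636 = 0.9364.

0.9364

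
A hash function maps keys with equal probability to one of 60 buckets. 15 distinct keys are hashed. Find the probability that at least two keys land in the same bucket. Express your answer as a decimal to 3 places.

0.852

It's easier to compute the probability that all 15 are distinct.
P(all distinct) = 60/60 · 59/60 · ··· · 46/60 ≈ 0.148.
So the probability of at least one match is 1 − 0.148 = 0.852.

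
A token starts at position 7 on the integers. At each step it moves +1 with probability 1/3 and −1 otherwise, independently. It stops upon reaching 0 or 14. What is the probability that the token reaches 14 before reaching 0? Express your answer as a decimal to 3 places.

Let r = q/p = (2/3)/(1/3) = 2. The recurrence P(i) = p·P(i+1) + q·P(i−1) with P(0)=0, P(14)=1 gives P(i) = (1 − r^i)/(1 − r^14).
P(7) = (1 − (2)^7) / (1 − (2)^14) = 1/129 ≈ 0.008.

0.008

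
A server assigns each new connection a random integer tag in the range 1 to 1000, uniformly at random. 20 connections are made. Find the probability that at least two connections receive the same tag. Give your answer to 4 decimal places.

It's easier to compute the probability that all 20 are distinct.
P(all distinct) = 1000/1000 · 999/1000 · ··· · 981/1000 ≈ 0.8259.
So the probability of at least one match is 1 − 0.8259 = 0.1741.

0.1741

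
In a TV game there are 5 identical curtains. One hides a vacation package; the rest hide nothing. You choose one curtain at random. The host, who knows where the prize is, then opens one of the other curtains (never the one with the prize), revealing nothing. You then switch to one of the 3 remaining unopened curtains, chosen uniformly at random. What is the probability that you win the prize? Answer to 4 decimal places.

Your original curtain holds the prize with probability 1/5, so the other 4 collectively hold it with probability 4/5.
The host can always find an empty curtain to open, so this doesn't change that 4/5; it is now spread over the 3 remaining unopened curtains.
P(win by switching) = (4/5) · (1/3) = 4/15 ≈ 0.2667.

0.2667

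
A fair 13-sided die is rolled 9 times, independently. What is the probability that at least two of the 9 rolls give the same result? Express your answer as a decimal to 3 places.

P(all 9 different) = 13/13 · 12/13 · ··· · 5/13 ≈ 0.024.
P(at least two equal) = 1 − 0.024 = 0.976.

0.976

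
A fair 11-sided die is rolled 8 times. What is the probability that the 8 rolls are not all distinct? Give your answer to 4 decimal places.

P(all 8 different) = 11/11 · 10/11 · ··· · 4/11 ≈ 0.0310.
P(at least two equal) = 1 − 0.0310 = 0.9690.

0.9690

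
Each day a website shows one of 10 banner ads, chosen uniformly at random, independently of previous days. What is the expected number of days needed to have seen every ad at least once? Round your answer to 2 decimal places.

After i distinct types are collected, each trial gives a new one with probability (10−i)/10, so the expected wait for the next new type is 10/(10−i).
E = 10/10 + 10/9 + 10/8 + 10/7 + 10/6 + 10/5 + 10/4 + 10/3 + 10/2 + 10/1 = 7381/252 ≈ 29.29.

29.29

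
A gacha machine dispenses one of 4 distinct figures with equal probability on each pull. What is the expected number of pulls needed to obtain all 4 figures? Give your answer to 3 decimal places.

8.333

After i distinct types are collected, each trial gives a new one with probability (4−i)/4, so the expected wait for the next new type is 4/(4−i).
E = 4/4 + 4/3 + 4/2 + 4/1 = 25/3 ≈ 8.333.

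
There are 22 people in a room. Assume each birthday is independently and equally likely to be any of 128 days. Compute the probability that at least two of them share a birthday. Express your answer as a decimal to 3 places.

0.853

It's easier to compute the probability that all 22 are distinct.
P(all distinct) = 128/128 · 127/128 · ··· · 107/128 ≈ 0.147.
So the probability of at least one match is 1 − 0.147 = 0.853.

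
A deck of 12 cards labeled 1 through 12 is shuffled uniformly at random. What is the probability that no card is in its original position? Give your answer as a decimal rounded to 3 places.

This is the derangement probability: permutations of 12 with no fixed point.
D(12) = 12! · (1 − 1/1! + 1/2! − ··· + (−1)^12/12!) = 176214841.
P = 176214841/479001600 = 16019531/43545600 ≈ 0.368.

0.368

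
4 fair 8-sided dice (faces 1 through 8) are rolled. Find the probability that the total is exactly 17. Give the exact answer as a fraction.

21/256

There are 8^4 = 4096 equally likely outcomes.
The number of ordered 4-tuples from {1,…,8} summing to 17 is 336.
P(sum = 17) = 336/4096 = 21/256.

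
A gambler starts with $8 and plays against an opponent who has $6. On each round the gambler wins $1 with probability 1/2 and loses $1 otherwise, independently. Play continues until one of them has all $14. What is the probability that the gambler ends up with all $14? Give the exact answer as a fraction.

4/7

With a fair step, P(i) = ½P(i−1) + ½P(i+1) with P(0)=0, P(14)=1 has the linear solution P(i) = i/14.
P(8) = 8/14 = 4/7.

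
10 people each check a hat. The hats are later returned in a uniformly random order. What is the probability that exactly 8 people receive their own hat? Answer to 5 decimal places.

0.00001

Choose which 8 of the 10 are fixed: C(10,8) = 45 ways.
The remaining 2 must have no fixed point: D(2) = 1.
P = 45·1/3628800 = 1/80640 ≈ 0.00001.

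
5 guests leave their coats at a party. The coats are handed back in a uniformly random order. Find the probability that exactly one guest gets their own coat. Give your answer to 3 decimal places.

Choose which one is fixed: C(5,1) = 5 ways.
The remaining 4 must have no fixed point: D(4) = 9.
P = 5·9/120 = 3/8 ≈ 0.375.

0.375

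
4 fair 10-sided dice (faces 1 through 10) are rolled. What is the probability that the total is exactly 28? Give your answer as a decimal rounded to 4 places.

0.0415

There are 10^4 = 10000 equally likely outcomes.
The number of ordered 4-tuples from {1,…,10} summing to 28 is 415.
P(sum = 28) = 415/10000 = 83/2000 ≈ 0.0415.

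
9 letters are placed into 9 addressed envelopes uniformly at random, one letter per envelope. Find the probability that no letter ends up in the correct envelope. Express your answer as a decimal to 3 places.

0.368

This is the derangement probability: permutations of 9 with no fixed point.
D(9) = 9! · (1 − 1/1! + 1/2! − ··· + (−1)^9/9!) = 133496.
P = 133496/362880 = 16687/45360 ≈ 0.368.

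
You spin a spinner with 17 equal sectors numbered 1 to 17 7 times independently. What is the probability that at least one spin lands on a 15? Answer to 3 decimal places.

P(no spin lands on a 15) = (16/17)^7 ≈ 0.654.
P(at least one) = 1 − 0.654 = 0.346.

0.346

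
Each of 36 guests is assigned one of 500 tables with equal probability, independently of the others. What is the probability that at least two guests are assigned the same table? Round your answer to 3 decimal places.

It's easier to compute the probability that all 36 are distinct.
P(all distinct) = 500/500 · 499/500 · ··· · 465/500 ≈ 0.275.
So the probability of at least one match is 1 − 0.275 = 0.725.

0.725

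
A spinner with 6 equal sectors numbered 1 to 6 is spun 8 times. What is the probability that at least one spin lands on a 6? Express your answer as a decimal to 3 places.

0.767

P(no spin lands on a 6) = (5/6)^8 ≈ 0.233.
P(at least one) = 1 − 0.233 = 0.767.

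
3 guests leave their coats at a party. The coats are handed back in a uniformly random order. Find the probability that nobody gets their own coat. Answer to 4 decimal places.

0.3333

This is the derangement probability: permutations of 3 with no fixed point.
D(3) = 3! · (1 − 1/1! + 1/2! − ··· + (−1)^3/3!) = 2.
P = 2/6 = 1/3 ≈ 0.3333.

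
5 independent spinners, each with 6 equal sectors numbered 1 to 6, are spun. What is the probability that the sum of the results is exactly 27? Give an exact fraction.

35/7776

There are 6^5 = 7776 equally likely outcomes.
The number of ordered 5-tuples from {1,…,6} summing to 27 is 35.
P(sum = 27) = 35/7776.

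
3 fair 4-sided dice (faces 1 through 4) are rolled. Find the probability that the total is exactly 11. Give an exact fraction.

3/64

There are 4^3 = 64 equally likely outcomes.
The number of ordered 3-tuples from {1,…,4} summing to 11 is 3.
P(sum = 11) = 3/64.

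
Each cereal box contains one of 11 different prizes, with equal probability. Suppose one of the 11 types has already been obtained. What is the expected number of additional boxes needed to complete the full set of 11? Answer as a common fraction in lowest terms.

Starting from 1 distinct type, each trial gives a new one with probability (11−i)/11 when i types are held, so the wait for the next new type is 11/(11−i).
E = 11/10 + 11/9 + 11/8 + 11/7 + 11/6 + 11/5 + 11/4 + 11/3 + 11/2 + 11/1 = 81191/2520.

81191/2520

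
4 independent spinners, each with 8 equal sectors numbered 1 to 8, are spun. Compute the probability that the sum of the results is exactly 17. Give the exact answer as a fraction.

21/256

There are 8^4 = 4096 equally likely outcomes.
The number of ordered 4-tuples from {1,…,8} summing to 17 is 336.
P(sum = 17) = 336/4096 = 21/256.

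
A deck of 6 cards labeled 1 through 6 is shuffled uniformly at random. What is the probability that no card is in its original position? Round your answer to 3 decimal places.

This is the derangement probability: permutations of 6 with no fixed point.
D(6) = 6! · (1 − 1/1! + 1/2! − ··· + (−1)^6/6!) = 265.
P = 265/720 = 53/144 ≈ 0.368.

0.368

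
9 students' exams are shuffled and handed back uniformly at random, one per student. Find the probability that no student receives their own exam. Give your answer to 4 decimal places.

0.3679

This is the derangement probability: permutations of 9 with no fixed point.
D(9) = 9! · (1 − 1/1! + 1/2! − ··· + (−1)^9/9!) = 133496.
P = 133496/362880 = 16687/45360 ≈ 0.3679.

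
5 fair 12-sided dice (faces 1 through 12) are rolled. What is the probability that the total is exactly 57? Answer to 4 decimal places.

0.0001

There are 12^5 = 248832 equally likely outcomes.
The number of ordered 5-tuples from {1,…,12} summing to 57 is 35.
P(sum = 57) = 35/248832 ≈ 0.0001.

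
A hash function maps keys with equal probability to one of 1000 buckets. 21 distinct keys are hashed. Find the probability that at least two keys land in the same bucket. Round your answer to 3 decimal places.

It's easier to compute the probability that all 21 are distinct.
P(all distinct) = 1000/1000 · 999/1000 · ··· · 980/1000 ≈ 0.809.
So the probability of at least one match is 1 − 0.809 = 0.191.

0.191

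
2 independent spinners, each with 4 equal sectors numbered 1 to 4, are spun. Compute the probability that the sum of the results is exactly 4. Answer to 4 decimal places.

There are 4^2 = 16 equally likely outcomes.
The number of ordered 2-tuples from {1,…,4} summing to 4 is 3.
P(sum = 4) = 3/16 ≈ 0.1875.

0.1875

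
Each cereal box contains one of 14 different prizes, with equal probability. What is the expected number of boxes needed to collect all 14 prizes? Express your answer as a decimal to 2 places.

45.52

After i distinct types are collected, each trial gives a new one with probability (14−i)/14, so the expected wait for the next new type is 14/(14−i).
E = 14/14 + 14/13 + 14/12 + 14/11 + 14/10 + 14/9 + 14/8 + 14/7 + 14/6 + 14/5 + 14/4 + 14/3 + 14/2 + 14/1 = 1171733/25740 ≈ 45.52.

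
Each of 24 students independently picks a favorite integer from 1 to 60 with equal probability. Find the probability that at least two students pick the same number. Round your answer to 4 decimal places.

It's easier to compute the probability that all 24 are distinct.
P(all distinct) = 60/60 · 59/60 · ··· · 37/60 ≈ 0.0047.
So the probability of at least one match is 1 − 0.0047 = 0.9953.

0.9953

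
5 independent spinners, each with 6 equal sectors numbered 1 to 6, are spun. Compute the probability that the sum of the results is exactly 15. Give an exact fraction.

There are 6^5 = 7776 equally likely outcomes.
The number of ordered 5-tuples from {1,…,6} summing to 15 is 651.
P(sum = 15) = 651/7776 = 217/2592.

217/2592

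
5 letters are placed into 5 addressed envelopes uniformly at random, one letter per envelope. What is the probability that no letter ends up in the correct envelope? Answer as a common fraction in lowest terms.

11/30

This is the derangement probability: permutations of 5 with no fixed point.
D(5) = 5! · (1 − 1/1! + 1/2! − ··· + (−1)^5/5!) = 44.
P = 44/120 = 11/30.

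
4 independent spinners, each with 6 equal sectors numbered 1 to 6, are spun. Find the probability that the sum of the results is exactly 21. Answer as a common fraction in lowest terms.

There are 6^4 = 1296 equally likely outcomes.
The number of ordered 4-tuples from {1,…,6} summing to 21 is 20.
P(sum = 21) = 20/1296 = 5/324.

5/324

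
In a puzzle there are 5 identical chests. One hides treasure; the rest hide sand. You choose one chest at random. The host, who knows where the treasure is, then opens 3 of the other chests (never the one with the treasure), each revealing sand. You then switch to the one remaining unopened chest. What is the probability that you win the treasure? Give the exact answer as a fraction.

Your original chest holds the treasure with probability 1/5, so the other 4 collectively hold it with probability 4/5.
The host can always find 3 empty chests to open, so the reveals don't change that 4/5; it is now spread over the 1 remaining unopened chest.
P(win by switching) = (4/5) · (1/1) = 4/5.

4/5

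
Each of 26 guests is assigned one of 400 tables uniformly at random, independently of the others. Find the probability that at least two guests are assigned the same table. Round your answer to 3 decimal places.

It's easier to compute the probability that all 26 are distinct.
P(all distinct) = 400/400 · 399/400 · ··· · 375/400 ≈ 0.436.
So the probability of at least one match is 1 − 0.436 = 0.564.

0.564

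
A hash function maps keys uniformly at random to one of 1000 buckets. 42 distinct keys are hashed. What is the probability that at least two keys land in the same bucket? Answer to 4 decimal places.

It's easier to compute the probability that all 42 are distinct.
P(all distinct) = 1000/1000 · 999/1000 · ··· · 959/1000 ≈ 0.4176.
So the probability of at least one match is 1 − 0.4176 = 0.5824.

0.5824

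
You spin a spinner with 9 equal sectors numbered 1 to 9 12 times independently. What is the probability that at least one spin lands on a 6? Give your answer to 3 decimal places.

P(no spin lands on a 6) = (8/9)^12 ≈ 0.243.
P(at least one) = 1 − 0.243 = 0.757.

0.757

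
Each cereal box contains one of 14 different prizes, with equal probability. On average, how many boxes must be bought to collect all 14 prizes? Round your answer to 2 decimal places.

45.52

After i distinct types are collected, each trial gives a new one with probability (14−i)/14, so the expected wait for the next new type is 14/(14−i).
E = 14/14 + 14/13 + 14/12 + 14/11 + 14/10 + 14/9 + 14/8 + 14/7 + 14/6 + 14/5 + 14/4 + 14/3 + 14/2 + 14/1 = 1171733/25740 ≈ 45.52.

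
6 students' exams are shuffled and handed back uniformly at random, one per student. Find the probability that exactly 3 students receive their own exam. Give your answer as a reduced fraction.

Choose which 3 of the 6 are fixed: C(6,3) = 20 ways.
The remaining 3 must have no fixed point: D(3) = 2.
P = 20·2/720 = 1/18.

1/18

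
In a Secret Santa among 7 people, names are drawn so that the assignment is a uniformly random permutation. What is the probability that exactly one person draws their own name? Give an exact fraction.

53/144

Choose which one is fixed: C(7,1) = 7 ways.
The remaining 6 must have no fixed point: D(6) = 265.
P = 7·265/5040 = 53/144.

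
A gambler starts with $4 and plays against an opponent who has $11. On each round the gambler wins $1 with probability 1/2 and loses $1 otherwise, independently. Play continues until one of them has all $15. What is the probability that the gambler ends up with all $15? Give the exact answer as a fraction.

With a fair step, P(i) = ½P(i−1) + ½P(i+1) with P(0)=0, P(15)=1 has the linear solution P(i) = i/15.
P(4) = 4/15.

4/15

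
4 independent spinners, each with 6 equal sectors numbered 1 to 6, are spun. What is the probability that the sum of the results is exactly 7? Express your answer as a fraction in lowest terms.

There are 6^4 = 1296 equally likely outcomes.
The number of ordered 4-tuples from {1,…,6} summing to 7 is 20.
P(sum = 7) = 20/1296 = 5/324.

5/324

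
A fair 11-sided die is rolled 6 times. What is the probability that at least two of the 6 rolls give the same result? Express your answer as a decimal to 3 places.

P(all 6 different) = 11/11 · 10/11 · ··· · 6/11 ≈ 0.188.
P(at least two equal) = 1 − 0.188 = 0.812.

0.812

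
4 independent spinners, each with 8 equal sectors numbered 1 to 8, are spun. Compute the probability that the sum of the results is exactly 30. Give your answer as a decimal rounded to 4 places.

0.0024

There are 8^4 = 4096 equally likely outcomes.
The number of ordered 4-tuples from {1,…,8} summing to 30 is 10.
P(sum = 30) = 10/4096 = 5/2048 ≈ 0.0024.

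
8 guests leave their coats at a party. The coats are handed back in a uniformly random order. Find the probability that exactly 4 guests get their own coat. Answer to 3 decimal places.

0.016

Choose which 4 of the 8 are fixed: C(8,4) = 70 ways.
The remaining 4 must have no fixed point: D(4) = 9.
P = 70·9/40320 = 1/64 ≈ 0.016.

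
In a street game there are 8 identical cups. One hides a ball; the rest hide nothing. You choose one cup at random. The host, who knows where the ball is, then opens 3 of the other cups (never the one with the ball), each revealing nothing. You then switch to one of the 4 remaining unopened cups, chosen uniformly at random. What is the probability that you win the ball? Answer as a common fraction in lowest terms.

Your original cup holds the ball with probability 1/8, so the other 7 collectively hold it with probability 7/8.
The host can always find 3 empty cups to open, so the reveals don't change that 7/8; it is now spread over the 4 remaining unopened cups.
P(win by switching) = (7/8) · (1/4) = 7/32.

7/32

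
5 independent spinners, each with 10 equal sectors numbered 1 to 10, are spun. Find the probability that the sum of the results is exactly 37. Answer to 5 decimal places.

0.02205

There are 10^5 = 100000 equally likely outcomes.
The number of ordered 5-tuples from {1,…,10} summing to 37 is 2205.
P(sum = 37) = 2205/100000 = 441/20000 ≈ 0.02205.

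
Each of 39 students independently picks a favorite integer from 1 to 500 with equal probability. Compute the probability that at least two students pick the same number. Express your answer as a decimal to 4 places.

0.7816

It's easier to compute the probability that all 39 are distinct.
P(all distinct) = 500/500 · 499/500 · ··· · 462/500 ≈ 0.2184.
So the probability of at least one match is 1 − 0.2184 = 0.7816.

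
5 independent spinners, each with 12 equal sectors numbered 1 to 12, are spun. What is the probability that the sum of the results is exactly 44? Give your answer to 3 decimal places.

There are 12^5 = 248832 equally likely outcomes.
The number of ordered 5-tuples from {1,…,12} summing to 44 is 4495.
P(sum = 44) = 4495/248832 ≈ 0.018.

0.018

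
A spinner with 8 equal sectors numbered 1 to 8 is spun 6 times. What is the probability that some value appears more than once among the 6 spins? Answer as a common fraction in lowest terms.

3781/4096

P(all 6 different) = 8/8 · 7/8 · ··· · 3/8 = 315/4096.
P(at least two equal) = 1 − 315/4096 = 3781/4096.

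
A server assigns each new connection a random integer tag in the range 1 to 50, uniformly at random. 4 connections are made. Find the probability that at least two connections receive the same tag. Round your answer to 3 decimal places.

It's easier to compute the probability that all 4 are distinct.
P(all distinct) = 50/50 · 49/50 · ··· · 47/50 ≈ 0.884.
So the probability of at least one match is 1 − 0.884 = 0.116.

0.116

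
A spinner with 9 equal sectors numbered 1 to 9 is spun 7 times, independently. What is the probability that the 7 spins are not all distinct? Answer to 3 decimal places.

0.962

P(all 7 different) = 9/9 · 8/9 · ··· · 3/9 ≈ 0.038.
P(at least two equal) = 1 − 0.038 = 0.962.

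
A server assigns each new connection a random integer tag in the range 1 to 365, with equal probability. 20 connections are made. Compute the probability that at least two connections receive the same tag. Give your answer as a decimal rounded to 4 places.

It's easier to compute the probability that all 20 are distinct.
P(all distinct) = 365/365 · 364/365 · ··· · 346/365 ≈ 0.5886.
So the probability of at least one match is 1 − 0.5886 = 0.4114.

0.4114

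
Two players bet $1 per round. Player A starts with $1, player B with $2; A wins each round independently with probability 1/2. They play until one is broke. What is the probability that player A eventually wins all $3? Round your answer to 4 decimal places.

With a fair step, P(i) = ½P(i−1) + ½P(i+1) with P(0)=0, P(3)=1 has the linear solution P(i) = i/3.
P(1) = 1/3 ≈ 0.3333.

0.3333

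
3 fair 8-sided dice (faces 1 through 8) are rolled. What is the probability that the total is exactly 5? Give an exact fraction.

There are 8^3 = 512 equally likely outcomes.
The number of ordered 3-tuples from {1,…,8} summing to 5 is 6.
P(sum = 5) = 6/512 = 3/256.

3/256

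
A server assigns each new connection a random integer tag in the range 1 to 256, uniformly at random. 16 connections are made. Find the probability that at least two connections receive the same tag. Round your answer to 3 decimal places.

It's easier to compute the probability that all 16 are distinct.
P(all distinct) = 256/256 · 255/256 · ··· · 241/256 ≈ 0.620.
So the probability of at least one match is 1 − 0.620 = 0.380.

0.380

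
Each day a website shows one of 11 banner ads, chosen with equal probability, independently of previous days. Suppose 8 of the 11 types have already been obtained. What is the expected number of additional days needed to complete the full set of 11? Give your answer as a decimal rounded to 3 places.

20.167

Starting from 8 distinct types, each trial gives a new one with probability (11−i)/11 when i types are held, so the wait for the next new type is 11/(11−i).
E = 11/3 + 11/2 + 11/1 = 121/6 ≈ 20.167.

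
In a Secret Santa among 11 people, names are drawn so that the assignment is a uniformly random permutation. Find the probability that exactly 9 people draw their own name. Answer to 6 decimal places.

Choose which 9 of the 11 are fixed: C(11,9) = 55 ways.
The remaining 2 must have no fixed point: D(2) = 1.
P = 55·1/39916800 = 1/725760 ≈ 0.000001.

0.000001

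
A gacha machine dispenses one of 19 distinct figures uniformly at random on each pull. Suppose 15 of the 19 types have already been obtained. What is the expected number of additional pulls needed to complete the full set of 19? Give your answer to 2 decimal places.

39.58

Starting from 15 distinct types, each trial gives a new one with probability (19−i)/19 when i types are held, so the wait for the next new type is 19/(19−i).
E = 19/4 + 19/3 + 19/2 + 19/1 = 475/12 ≈ 39.58.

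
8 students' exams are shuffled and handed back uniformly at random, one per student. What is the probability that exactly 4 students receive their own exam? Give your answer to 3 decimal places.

Choose which 4 of the 8 are fixed: C(8,4) = 70 ways.
The remaining 4 must have no fixed point: D(4) = 9.
P = 70·9/40320 = 1/64 ≈ 0.016.

0.016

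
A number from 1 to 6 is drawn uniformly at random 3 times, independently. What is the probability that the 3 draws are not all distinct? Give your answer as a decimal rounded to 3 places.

0.444

P(all 3 different) = 6/6 · 5/6 · ··· · 4/6 ≈ 0.556.
P(at least two equal) = 1 − 0.556 = 0.444.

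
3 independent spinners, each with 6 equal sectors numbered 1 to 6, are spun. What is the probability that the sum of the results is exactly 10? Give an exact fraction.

There are 6^3 = 216 equally likely outcomes.
The number of ordered 3-tuples from {1,…,6} summing to 10 is 27.
P(sum = 10) = 27/216 = 1/8.

1/8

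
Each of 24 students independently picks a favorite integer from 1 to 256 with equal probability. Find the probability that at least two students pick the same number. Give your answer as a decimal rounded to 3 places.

It's easier to compute the probability that all 24 are distinct.
P(all distinct) = 256/256 · 255/256 · ··· · 233/256 ≈ 0.329.
So the probability of at least one match is 1 − 0.329 = 0.671.

0.671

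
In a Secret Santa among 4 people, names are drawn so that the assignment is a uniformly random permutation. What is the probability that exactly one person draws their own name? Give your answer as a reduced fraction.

1/3

Choose which one is fixed: C(4,1) = 4 ways.
The remaining 3 must have no fixed point: D(3) = 2.
P = 4·2/24 = 1/3.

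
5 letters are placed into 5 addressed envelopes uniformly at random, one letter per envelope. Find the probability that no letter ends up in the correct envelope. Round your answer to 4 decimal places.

This is the derangement probability: permutations of 5 with no fixed point.
D(5) = 5! · (1 − 1/1! + 1/2! − ··· + (−1)^5/5!) = 44.
P = 44/120 = 11/30 ≈ 0.3667.

0.3667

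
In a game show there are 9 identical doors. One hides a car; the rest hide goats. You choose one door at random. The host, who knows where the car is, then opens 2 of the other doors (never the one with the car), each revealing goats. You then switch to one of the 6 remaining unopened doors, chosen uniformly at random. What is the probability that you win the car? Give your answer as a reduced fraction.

4/27

Your original door holds the car with probability 1/9, so the other 8 collectively hold it with probability 8/9.
The host can always find 2 empty doors to open, so the reveals don't change that 8/9; it is now spread over the 6 remaining unopened doors.
P(win by switching) = (8/9) · (1/6) = 4/27.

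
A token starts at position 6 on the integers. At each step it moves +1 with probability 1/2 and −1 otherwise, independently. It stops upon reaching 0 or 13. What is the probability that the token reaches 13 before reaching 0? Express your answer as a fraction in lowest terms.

6/13

With a fair step, P(i) = ½P(i−1) + ½P(i+1) with P(0)=0, P(13)=1 has the linear solution P(i) = i/13.
P(6) = 6/13.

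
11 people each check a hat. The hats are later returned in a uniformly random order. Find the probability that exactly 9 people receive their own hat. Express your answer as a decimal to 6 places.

Choose which 9 of the 11 are fixed: C(11,9) = 55 ways.
The remaining 2 must have no fixed point: D(2) = 1.
P = 55·1/39916800 = 1/725760 ≈ 0.000001.

0.000001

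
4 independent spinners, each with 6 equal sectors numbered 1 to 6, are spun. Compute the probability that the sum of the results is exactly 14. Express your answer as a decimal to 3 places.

0.113

There are 6^4 = 1296 equally likely outcomes.
The number of ordered 4-tuples from {1,…,6} summing to 14 is 146.
P(sum = 14) = 146/1296 = 73/648 ≈ 0.113.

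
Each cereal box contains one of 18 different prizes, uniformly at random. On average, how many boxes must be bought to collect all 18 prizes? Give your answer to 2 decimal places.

62.91

After i distinct types are collected, each trial gives a new one with probability (18−i)/18, so the expected wait for the next new type is 18/(18−i).
E = 18/18 + 18/17 + 18/16 + 18/15 + 18/14 + 18/13 + 18/12 + 18/11 + 18/10 + 18/9 + 18/8 + 18/7 + 18/6 + 18/5 + 18/4 + 18/3 + 18/2 + 18/1 = 42822903/680680 ≈ 62.91.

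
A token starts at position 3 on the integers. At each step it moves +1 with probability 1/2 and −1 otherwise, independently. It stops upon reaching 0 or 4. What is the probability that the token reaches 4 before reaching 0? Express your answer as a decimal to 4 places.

0.7500

With a fair step, P(i) = ½P(i−1) + ½P(i+1) with P(0)=0, P(4)=1 has the linear solution P(i) = i/4.
P(3) = 3/4 ≈ 0.7500.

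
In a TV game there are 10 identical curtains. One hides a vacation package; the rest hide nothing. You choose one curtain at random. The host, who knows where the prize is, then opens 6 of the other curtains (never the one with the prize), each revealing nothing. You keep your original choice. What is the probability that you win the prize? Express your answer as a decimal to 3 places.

The host can always open 6 empty curtains regardless of your choice, so the reveals give no information about your original curtain.
P(win by staying) = 1/10 ≈ 0.100.

0.100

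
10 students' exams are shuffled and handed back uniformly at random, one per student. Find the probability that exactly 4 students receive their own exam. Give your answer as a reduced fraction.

53/3456

Choose which 4 of the 10 are fixed: C(10,4) = 210 ways.
The remaining 6 must have no fixed point: D(6) = 265.
P = 210·265/3628800 = 53/3456.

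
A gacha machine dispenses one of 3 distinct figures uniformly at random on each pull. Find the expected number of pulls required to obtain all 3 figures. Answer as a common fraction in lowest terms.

After i distinct types are collected, each trial gives a new one with probability (3−i)/3, so the expected wait for the next new type is 3/(3−i).
E = 3/3 + 3/2 + 3/1 = 11/2.

11/2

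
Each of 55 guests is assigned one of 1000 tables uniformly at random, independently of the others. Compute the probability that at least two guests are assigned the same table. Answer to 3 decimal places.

0.780

It's easier to compute the probability that all 55 are distinct.
P(all distinct) = 1000/1000 · 999/1000 · ··· · 946/1000 ≈ 0.220.
So the probability of at least one match is 1 − 0.220 = 0.780.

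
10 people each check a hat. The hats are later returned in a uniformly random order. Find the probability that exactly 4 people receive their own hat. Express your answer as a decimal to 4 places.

0.0153

Choose which 4 of the 10 are fixed: C(10,4) = 210 ways.
The remaining 6 must have no fixed point: D(6) = 265.
P = 210·265/3628800 = 53/3456 ≈ 0.0153.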